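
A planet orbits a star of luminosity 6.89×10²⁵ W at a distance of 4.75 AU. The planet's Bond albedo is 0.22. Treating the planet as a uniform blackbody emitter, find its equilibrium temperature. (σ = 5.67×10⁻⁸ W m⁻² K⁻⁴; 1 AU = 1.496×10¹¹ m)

d = 4.75 AU = 7.11×10¹¹ m.
Flux: S = L/(4πd²) = 6.89×10²⁵/(4π×(7.11×10¹¹)²) = 10.9 W m⁻².
Energy balance: absorbed = emitted ⇒ πR²·S(1−A) = 4πR²·σT_eq⁴, so T_eq⁴ = S(1−A)/(4σ).
T_eq = [10.9 × 0.78 / (4 × 5.67×10⁻⁸)]^(1/4) = (3.73×10⁷)^(1/4) = 78.2 K.

T_eq ≈ 78.2 K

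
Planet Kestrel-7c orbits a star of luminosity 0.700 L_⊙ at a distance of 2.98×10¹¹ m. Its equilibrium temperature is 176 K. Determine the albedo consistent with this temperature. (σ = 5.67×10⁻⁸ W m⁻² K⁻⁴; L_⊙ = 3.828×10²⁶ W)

L = 0.700 × 3.828×10²⁶ = 2.68×10²⁶ W.
Flux: S = L/(4πd²) = 2.68×10²⁶/(4π×(2.98×10¹¹)²) = 240 W m⁻².
From T_eq⁴ = S(1−A)/(4σ): 1−A = 4σT_eq⁴/S.
1−A = 4 × 5.67×10⁻⁸ × (176)⁴ / 240 = 0.906.

A ≈ 0.09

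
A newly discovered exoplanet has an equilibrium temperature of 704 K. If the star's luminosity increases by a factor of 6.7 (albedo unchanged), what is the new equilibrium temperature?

T_eq ∝ L^(1/4) · d^(−1/2).
T′ = 704 × 6.7^(1/4) = 1130 K.

T_eq ≈ 1130 K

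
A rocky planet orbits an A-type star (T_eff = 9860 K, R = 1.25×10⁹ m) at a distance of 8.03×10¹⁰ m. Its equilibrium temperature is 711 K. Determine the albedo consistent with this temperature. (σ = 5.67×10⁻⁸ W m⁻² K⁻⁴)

L = 4πR_⋆²σT_⋆⁴ = 4π(1.25×10⁹)² × 5.67×10⁻⁸ × (9860)⁴ = 1.05×10²⁸ W.
S = L/(4πd²) = 1.30×10⁵ W m⁻².
From T_eq⁴ = S(1−A)/(4σ): 1−A = 4σT_eq⁴/S.
1−A = 4 × 5.67×10⁻⁸ × (711)⁴ / 1.30×10⁵ = 0.446.

A ≈ 0.55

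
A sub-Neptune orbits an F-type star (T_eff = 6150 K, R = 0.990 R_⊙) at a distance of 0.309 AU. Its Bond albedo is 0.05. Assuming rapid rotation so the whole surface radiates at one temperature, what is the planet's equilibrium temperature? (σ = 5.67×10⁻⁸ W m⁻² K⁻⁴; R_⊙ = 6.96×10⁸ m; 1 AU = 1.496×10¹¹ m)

T_eq ≈ 524 K

R_⋆ = 0.990 × 6.96×10⁸ = 6.89×10⁸ m.
d = 0.309 AU = 4.62×10¹⁰ m.
L = 4πR_⋆²σT_⋆⁴ = 4π(6.89×10⁸)² × 5.67×10⁻⁸ × (6150)⁴ = 4.84×10²⁶ W.
S = L/(4πd²) = 1.80×10⁴ W m⁻².
Energy balance: absorbed = emitted ⇒ πR²·S(1−A) = 4πR²·σT_eq⁴, so T_eq⁴ = S(1−A)/(4σ).
T_eq = [1.80×10⁴ × 0.95 / (4 × 5.67×10⁻⁸)]^(1/4) = (7.55×10¹⁰)^(1/4) = 524 K.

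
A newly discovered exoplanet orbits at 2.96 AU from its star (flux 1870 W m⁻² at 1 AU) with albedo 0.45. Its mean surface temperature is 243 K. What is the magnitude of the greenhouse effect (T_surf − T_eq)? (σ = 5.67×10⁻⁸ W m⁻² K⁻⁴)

ΔT ≈ 92.2 K

S = 1870/2.96² = 213.4 W m⁻².
T_eq = [S(1−A)/(4σ)]^(1/4) = [213.4×0.55/(4×5.67×10⁻⁸)]^(1/4) = 150.8 K.
ΔT = T_surf − T_eq = 243 − 150.8.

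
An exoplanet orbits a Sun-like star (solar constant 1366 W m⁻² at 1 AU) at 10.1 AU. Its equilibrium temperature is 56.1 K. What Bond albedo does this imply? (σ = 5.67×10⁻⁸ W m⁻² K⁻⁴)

A ≈ 0.83

Flux at 10.1 AU: S = 1366/10.1² = 13.4 W m⁻².
From T_eq⁴ = S(1−A)/(4σ): 1−A = 4σT_eq⁴/S.
1−A = 4 × 5.67×10⁻⁸ × (56.1)⁴ / 13.4 = 0.168.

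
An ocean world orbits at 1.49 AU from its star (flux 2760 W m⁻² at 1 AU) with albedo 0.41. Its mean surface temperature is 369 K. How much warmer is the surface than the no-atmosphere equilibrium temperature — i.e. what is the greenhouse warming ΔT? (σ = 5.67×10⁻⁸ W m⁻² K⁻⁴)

S = 2760/1.49² = 1243 W m⁻².
T_eq = [S(1−A)/(4σ)]^(1/4) = [1243×0.59/(4×5.67×10⁻⁸)]^(1/4) = 238.5 K.
ΔT = T_surf − T_eq = 369 − 238.5.

ΔT ≈ 130.5 K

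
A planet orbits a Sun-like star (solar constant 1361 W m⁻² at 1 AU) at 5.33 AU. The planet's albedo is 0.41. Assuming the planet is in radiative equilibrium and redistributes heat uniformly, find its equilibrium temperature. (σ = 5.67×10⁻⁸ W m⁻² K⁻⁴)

Flux at 5.33 AU: S = 1361/5.33² = 47.9 W m⁻².
Energy balance: absorbed = emitted ⇒ πR²·S(1−A) = 4πR²·σT_eq⁴, so T_eq⁴ = S(1−A)/(4σ).
T_eq = [47.9 × 0.59 / (4 × 5.67×10⁻⁸)]^(1/4) = (1.25×10⁸)^(1/4) = 106 K.

T_eq ≈ 106 K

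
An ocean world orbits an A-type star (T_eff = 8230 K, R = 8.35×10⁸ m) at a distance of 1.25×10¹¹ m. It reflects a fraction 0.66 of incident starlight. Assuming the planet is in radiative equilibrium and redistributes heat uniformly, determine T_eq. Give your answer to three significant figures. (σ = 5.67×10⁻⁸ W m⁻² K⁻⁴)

T_eq ≈ 363 K

L = 4πR_⋆²σT_⋆⁴ = 4π(8.35×10⁸)² × 5.67×10⁻⁸ × (8230)⁴ = 2.28×10²⁷ W.
S = L/(4πd²) = 1.16×10⁴ W m⁻².
Energy balance: absorbed = emitted ⇒ πR²·S(1−A) = 4πR²·σT_eq⁴, so T_eq⁴ = S(1−A)/(4σ).
T_eq = [1.16×10⁴ × 0.34 / (4 × 5.67×10⁻⁸)]^(1/4) = (1.74×10¹⁰)^(1/4) = 363 K.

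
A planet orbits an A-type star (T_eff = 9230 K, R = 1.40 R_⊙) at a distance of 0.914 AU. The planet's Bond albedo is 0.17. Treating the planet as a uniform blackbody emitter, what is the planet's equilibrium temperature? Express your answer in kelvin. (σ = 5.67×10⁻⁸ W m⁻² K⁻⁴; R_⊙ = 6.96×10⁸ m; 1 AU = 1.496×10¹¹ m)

R_⋆ = 1.40 × 6.96×10⁸ = 9.74×10⁸ m.
d = 0.914 AU = 1.37×10¹¹ m.
L = 4πR_⋆²σT_⋆⁴ = 4π(9.74×10⁸)² × 5.67×10⁻⁸ × (9230)⁴ = 4.91×10²⁷ W.
S = L/(4πd²) = 2.09×10⁴ W m⁻².
Energy balance: absorbed = emitted ⇒ πR²·S(1−A) = 4πR²·σT_eq⁴, so T_eq⁴ = S(1−A)/(4σ).
T_eq = [2.09×10⁴ × 0.83 / (4 × 5.67×10⁻⁸)]^(1/4) = (7.65×10¹⁰)^(1/4) = 526 K.

T_eq ≈ 526 K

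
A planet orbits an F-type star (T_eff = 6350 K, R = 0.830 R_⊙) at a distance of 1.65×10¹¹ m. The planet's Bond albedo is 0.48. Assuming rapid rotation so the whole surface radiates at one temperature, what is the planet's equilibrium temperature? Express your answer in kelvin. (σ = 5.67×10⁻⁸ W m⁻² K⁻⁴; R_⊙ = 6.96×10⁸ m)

T_eq ≈ 226 K

R_⋆ = 0.830 × 6.96×10⁸ = 5.78×10⁸ m.
L = 4πR_⋆²σT_⋆⁴ = 4π(5.78×10⁸)² × 5.67×10⁻⁸ × (6350)⁴ = 3.87×10²⁶ W.
S = L/(4πd²) = 1130 W m⁻².
Energy balance: absorbed = emitted ⇒ πR²·S(1−A) = 4πR²·σT_eq⁴, so T_eq⁴ = S(1−A)/(4σ).
T_eq = [1130 × 0.52 / (4 × 5.67×10⁻⁸)]^(1/4) = (2.59×10⁹)^(1/4) = 226 K.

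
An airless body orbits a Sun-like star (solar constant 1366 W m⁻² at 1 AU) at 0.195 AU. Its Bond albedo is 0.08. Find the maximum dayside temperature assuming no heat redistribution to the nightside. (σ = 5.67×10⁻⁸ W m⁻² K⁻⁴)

Flux at 0.195 AU: S = 1366/0.195² = 3.59×10⁴ W m⁻².
With no redistribution each surface element balances locally: S(1−A) = σT⁴.
T = [3.59×10⁴ × 0.92 / 5.67×10⁻⁸]^(1/4) = (5.83×10¹¹)^(1/4) = 874 K.

T_ss ≈ 874 K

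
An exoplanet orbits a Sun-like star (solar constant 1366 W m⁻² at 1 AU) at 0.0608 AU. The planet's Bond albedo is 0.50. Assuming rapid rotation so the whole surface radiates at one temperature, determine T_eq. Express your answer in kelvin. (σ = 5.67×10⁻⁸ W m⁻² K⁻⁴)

Flux at 0.0608 AU: S = 1366/0.0608² = 3.70×10⁵ W m⁻².
Energy balance: absorbed = emitted ⇒ πR²·S(1−A) = 4πR²·σT_eq⁴, so T_eq⁴ = S(1−A)/(4σ).
T_eq = [3.70×10⁵ × 0.50 / (4 × 5.67×10⁻⁸)]^(1/4) = (8.15×10¹¹)^(1/4) = 950 K.

T_eq ≈ 950 K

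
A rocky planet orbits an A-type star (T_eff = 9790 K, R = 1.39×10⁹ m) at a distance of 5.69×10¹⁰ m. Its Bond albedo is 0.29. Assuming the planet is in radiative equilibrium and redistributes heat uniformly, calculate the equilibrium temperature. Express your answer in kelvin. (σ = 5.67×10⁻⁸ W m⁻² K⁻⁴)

T_eq ≈ 993 K

L = 4πR_⋆²σT_⋆⁴ = 4π(1.39×10⁹)² × 5.67×10⁻⁸ × (9790)⁴ = 1.26×10²⁸ W.
S = L/(4πd²) = 3.11×10⁵ W m⁻².
Energy balance: absorbed = emitted ⇒ πR²·S(1−A) = 4πR²·σT_eq⁴, so T_eq⁴ = S(1−A)/(4σ).
T_eq = [3.11×10⁵ × 0.71 / (4 × 5.67×10⁻⁸)]^(1/4) = (9.73×10¹¹)^(1/4) = 993 K.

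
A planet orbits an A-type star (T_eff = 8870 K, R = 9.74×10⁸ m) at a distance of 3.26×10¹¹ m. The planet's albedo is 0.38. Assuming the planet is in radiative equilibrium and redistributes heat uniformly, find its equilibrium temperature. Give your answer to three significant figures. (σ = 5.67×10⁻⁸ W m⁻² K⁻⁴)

L = 4πR_⋆²σT_⋆⁴ = 4π(9.74×10⁸)² × 5.67×10⁻⁸ × (8870)⁴ = 4.18×10²⁷ W.
S = L/(4πd²) = 3130 W m⁻².
Energy balance: absorbed = emitted ⇒ πR²·S(1−A) = 4πR²·σT_eq⁴, so T_eq⁴ = S(1−A)/(4σ).
T_eq = [3130 × 0.62 / (4 × 5.67×10⁻⁸)]^(1/4) = (8.56×10⁹)^(1/4) = 304 K.

T_eq ≈ 304 K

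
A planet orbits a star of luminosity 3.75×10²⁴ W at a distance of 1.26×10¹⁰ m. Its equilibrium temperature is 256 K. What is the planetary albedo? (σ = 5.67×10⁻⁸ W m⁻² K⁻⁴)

Flux: S = L/(4πd²) = 3.75×10²⁴/(4π×(1.26×10¹⁰)²) = 1880 W m⁻².
From T_eq⁴ = S(1−A)/(4σ): 1−A = 4σT_eq⁴/S.
1−A = 4 × 5.67×10⁻⁸ × (256)⁴ / 1880 = 0.518.

A ≈ 0.48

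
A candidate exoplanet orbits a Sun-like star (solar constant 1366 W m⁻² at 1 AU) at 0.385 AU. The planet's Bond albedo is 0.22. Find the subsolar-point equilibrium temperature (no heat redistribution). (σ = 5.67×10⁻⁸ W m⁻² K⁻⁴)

Flux at 0.385 AU: S = 1366/0.385² = 9220 W m⁻².
At the subsolar point the surface absorbs S(1−A) and emits σT⁴ per unit area — no factor of 4, since only the local patch is in balance.
T = [9220 × 0.78 / 5.67×10⁻⁸]^(1/4) = (1.27×10¹¹)^(1/4) = 597 K.

T_ss ≈ 597 K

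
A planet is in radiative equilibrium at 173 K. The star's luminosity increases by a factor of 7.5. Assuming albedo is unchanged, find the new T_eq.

T_eq ≈ 286 K

T_eq ∝ L^(1/4) · d^(−1/2).
T′ = 173 × 7.5^(1/4) = 286 K.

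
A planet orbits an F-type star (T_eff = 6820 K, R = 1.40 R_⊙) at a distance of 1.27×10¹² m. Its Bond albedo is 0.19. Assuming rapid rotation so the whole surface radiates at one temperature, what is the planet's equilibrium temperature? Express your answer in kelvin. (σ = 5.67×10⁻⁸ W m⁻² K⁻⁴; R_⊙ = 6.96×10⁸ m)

T_eq ≈ 127 K

R_⋆ = 1.40 × 6.96×10⁸ = 9.74×10⁸ m.
L = 4πR_⋆²σT_⋆⁴ = 4π(9.74×10⁸)² × 5.67×10⁻⁸ × (6820)⁴ = 1.46×10²⁷ W.
S = L/(4πd²) = 72.2 W m⁻².
Energy balance: absorbed = emitted ⇒ πR²·S(1−A) = 4πR²·σT_eq⁴, so T_eq⁴ = S(1−A)/(4σ).
T_eq = [72.2 × 0.81 / (4 × 5.67×10⁻⁸)]^(1/4) = (2.58×10⁸)^(1/4) = 127 K.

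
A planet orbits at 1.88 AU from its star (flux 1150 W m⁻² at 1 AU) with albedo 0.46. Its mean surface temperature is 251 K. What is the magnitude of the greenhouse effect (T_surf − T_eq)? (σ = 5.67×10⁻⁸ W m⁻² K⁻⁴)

ΔT ≈ 84.2 K

S = 1150/1.88² = 325.4 W m⁻².
T_eq = [S(1−A)/(4σ)]^(1/4) = [325.4×0.54/(4×5.67×10⁻⁸)]^(1/4) = 166.8 K.
ΔT = T_surf − T_eq = 251 − 166.8.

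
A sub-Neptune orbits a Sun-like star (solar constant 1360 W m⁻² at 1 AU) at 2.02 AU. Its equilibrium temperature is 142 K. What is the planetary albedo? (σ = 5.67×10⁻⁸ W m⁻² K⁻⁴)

Flux at 2.02 AU: S = 1360/2.02² = 333 W m⁻².
From T_eq⁴ = S(1−A)/(4σ): 1−A = 4σT_eq⁴/S.
1−A = 4 × 5.67×10⁻⁸ × (142)⁴ / 333 = 0.277.

A ≈ 0.72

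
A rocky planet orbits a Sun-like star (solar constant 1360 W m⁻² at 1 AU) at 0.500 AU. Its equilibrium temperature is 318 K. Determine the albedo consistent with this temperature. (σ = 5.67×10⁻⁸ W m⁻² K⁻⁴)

A ≈ 0.57

Flux at 0.500 AU: S = 1360/0.500² = 5440 W m⁻².
From T_eq⁴ = S(1−A)/(4σ): 1−A = 4σT_eq⁴/S.
1−A = 4 × 5.67×10⁻⁸ × (318)⁴ / 5440 = 0.426.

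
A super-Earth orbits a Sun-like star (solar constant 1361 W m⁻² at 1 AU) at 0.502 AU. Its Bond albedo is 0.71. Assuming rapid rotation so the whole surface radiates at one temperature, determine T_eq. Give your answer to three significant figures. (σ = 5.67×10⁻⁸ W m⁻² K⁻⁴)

T_eq ≈ 288 K

Flux at 0.502 AU: S = 1361/0.502² = 5400 W m⁻².
Energy balance: absorbed = emitted ⇒ πR²·S(1−A) = 4πR²·σT_eq⁴, so T_eq⁴ = S(1−A)/(4σ).
T_eq = [5400 × 0.29 / (4 × 5.67×10⁻⁸)]^(1/4) = (6.91×10⁹)^(1/4) = 288 K.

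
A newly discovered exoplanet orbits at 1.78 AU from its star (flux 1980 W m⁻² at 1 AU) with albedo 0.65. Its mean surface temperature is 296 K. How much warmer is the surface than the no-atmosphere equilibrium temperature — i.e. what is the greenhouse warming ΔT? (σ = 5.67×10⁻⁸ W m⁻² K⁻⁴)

ΔT ≈ 119.8 K

S = 1980/1.78² = 624.9 W m⁻².
T_eq = [S(1−A)/(4σ)]^(1/4) = [624.9×0.35/(4×5.67×10⁻⁸)]^(1/4) = 176.2 K.
ΔT = T_surf − T_eq = 296 − 176.2.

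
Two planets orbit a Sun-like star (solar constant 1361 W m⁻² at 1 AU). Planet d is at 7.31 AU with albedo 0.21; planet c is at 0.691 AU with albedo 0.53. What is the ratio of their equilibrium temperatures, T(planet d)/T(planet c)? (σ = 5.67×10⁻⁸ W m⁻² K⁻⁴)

T₁/T₂ ≈ 0.350

T_eq = [S₀(1−A)/(4σd²)]^(1/4), so T ∝ (1−A)^(1/4) / √d.
T₁ = [1361×0.79/(4×5.67×10⁻⁸×7.31²)]^(1/4) = 97.05 K.
T₂ = [1361×0.47/(4×5.67×10⁻⁸×0.691²)]^(1/4) = 277.23 K.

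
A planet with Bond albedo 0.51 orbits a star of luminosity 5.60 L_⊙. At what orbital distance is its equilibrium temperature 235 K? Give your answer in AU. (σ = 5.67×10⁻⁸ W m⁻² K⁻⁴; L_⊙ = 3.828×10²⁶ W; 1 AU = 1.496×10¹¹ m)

L = 5.60 × 3.828×10²⁶ = 2.14×10²⁷ W.
From T_eq⁴ = L(1−A)/(16πσd²): d = √[L(1−A)/(16πσT_eq⁴)].
d = √[2.14×10²⁷ × 0.49 / (16π × 5.67×10⁻⁸ × (235)⁴)] = 3.48×10¹¹ m = 2.32 AU.

d ≈ 2.32 AU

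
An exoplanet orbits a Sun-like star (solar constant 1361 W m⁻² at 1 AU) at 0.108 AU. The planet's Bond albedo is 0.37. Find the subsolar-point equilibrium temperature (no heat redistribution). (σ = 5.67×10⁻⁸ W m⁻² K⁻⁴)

T_ss ≈ 1070 K

Flux at 0.108 AU: S = 1361/0.108² = 1.17×10⁵ W m⁻².
At the subsolar point the surface absorbs S(1−A) and emits σT⁴ per unit area — no factor of 4, since only the local patch is in balance.
T = [1.17×10⁵ × 0.63 / 5.67×10⁻⁸]^(1/4) = (1.30×10¹²)^(1/4) = 1070 K.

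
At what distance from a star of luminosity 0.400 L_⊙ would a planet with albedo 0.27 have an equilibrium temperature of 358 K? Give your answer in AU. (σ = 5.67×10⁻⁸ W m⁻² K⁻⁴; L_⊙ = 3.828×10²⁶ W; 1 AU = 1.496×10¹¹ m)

d ≈ 0.327 AU

L = 0.400 × 3.828×10²⁶ = 1.53×10²⁶ W.
From T_eq⁴ = L(1−A)/(16πσd²): d = √[L(1−A)/(16πσT_eq⁴)].
d = √[1.53×10²⁶ × 0.73 / (16π × 5.67×10⁻⁸ × (358)⁴)] = 4.89×10¹⁰ m = 0.327 AU.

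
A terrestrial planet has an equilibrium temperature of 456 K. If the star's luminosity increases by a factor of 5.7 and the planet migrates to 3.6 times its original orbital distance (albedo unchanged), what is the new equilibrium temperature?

T_eq ≈ 371 K

T_eq ∝ L^(1/4) · d^(−1/2).
T′ = 456 × 5.7^(1/4) / 3.6^(1/2) = 371 K.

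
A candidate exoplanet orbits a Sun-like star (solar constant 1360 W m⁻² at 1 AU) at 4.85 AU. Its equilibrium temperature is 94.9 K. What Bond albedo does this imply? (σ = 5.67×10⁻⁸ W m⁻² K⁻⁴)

A ≈ 0.68

Flux at 4.85 AU: S = 1360/4.85² = 57.8 W m⁻².
From T_eq⁴ = S(1−A)/(4σ): 1−A = 4σT_eq⁴/S.
1−A = 4 × 5.67×10⁻⁸ × (94.9)⁴ / 57.8 = 0.318.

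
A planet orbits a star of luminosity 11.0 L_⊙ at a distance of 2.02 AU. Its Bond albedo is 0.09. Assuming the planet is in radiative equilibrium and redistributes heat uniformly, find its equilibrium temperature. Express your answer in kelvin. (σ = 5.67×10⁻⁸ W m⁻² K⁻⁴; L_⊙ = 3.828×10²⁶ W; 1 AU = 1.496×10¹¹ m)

d = 2.02 AU = 3.02×10¹¹ m.
L = 11.0 × 3.828×10²⁶ = 4.21×10²⁷ W.
Flux: S = L/(4πd²) = 4.21×10²⁷/(4π×(3.02×10¹¹)²) = 3670 W m⁻².
Energy balance: absorbed = emitted ⇒ πR²·S(1−A) = 4πR²·σT_eq⁴, so T_eq⁴ = S(1−A)/(4σ).
T_eq = [3670 × 0.91 / (4 × 5.67×10⁻⁸)]^(1/4) = (1.47×10¹⁰)^(1/4) = 348 K.

T_eq ≈ 348 K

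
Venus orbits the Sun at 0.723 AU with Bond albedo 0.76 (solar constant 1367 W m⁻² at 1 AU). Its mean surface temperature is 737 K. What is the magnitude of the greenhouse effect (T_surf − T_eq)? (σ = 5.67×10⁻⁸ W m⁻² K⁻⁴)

ΔT ≈ 507.6 K

S = 1367/0.723² = 2615 W m⁻².
T_eq = [S(1−A)/(4σ)]^(1/4) = [2615×0.24/(4×5.67×10⁻⁸)]^(1/4) = 229.4 K.
ΔT = T_surf − T_eq = 737 − 229.4.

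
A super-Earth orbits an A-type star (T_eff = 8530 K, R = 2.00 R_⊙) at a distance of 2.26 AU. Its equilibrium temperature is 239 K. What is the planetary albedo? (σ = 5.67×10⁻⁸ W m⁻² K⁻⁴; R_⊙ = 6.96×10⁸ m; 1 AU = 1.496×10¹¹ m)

A ≈ 0.85

R_⋆ = 2.00 × 6.96×10⁸ = 1.39×10⁹ m.
d = 2.26 AU = 3.38×10¹¹ m.
L = 4πR_⋆²σT_⋆⁴ = 4π(1.39×10⁹)² × 5.67×10⁻⁸ × (8530)⁴ = 7.31×10²⁷ W.
S = L/(4πd²) = 5090 W m⁻².
From T_eq⁴ = S(1−A)/(4σ): 1−A = 4σT_eq⁴/S.
1−A = 4 × 5.67×10⁻⁸ × (239)⁴ / 5090 = 0.145.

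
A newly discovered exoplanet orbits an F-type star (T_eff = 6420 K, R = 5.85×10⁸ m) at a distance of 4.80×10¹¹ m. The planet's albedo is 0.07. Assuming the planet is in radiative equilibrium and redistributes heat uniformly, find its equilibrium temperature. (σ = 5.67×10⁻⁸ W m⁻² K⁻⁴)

T_eq ≈ 156 K

L = 4πR_⋆²σT_⋆⁴ = 4π(5.85×10⁸)² × 5.67×10⁻⁸ × (6420)⁴ = 4.14×10²⁶ W.
S = L/(4πd²) = 143 W m⁻².
Energy balance: absorbed = emitted ⇒ πR²·S(1−A) = 4πR²·σT_eq⁴, so T_eq⁴ = S(1−A)/(4σ).
T_eq = [143 × 0.93 / (4 × 5.67×10⁻⁸)]^(1/4) = (5.87×10⁸)^(1/4) = 156 K.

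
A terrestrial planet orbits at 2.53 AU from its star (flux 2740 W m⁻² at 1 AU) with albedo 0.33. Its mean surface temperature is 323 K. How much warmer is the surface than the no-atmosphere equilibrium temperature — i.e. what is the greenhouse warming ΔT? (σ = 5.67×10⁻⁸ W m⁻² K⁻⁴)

S = 2740/2.53² = 428.1 W m⁻².
T_eq = [S(1−A)/(4σ)]^(1/4) = [428.1×0.67/(4×5.67×10⁻⁸)]^(1/4) = 188.6 K.
ΔT = T_surf − T_eq = 323 − 188.6.

ΔT ≈ 134.4 K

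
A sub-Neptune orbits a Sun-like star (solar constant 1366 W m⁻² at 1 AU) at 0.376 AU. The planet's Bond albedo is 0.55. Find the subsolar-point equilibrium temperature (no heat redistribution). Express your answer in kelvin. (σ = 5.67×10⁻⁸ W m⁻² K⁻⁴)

T_ss ≈ 526 K

Flux at 0.376 AU: S = 1366/0.376² = 9660 W m⁻².
At the subsolar point the surface absorbs S(1−A) and emits σT⁴ per unit area — no factor of 4, since only the local patch is in balance.
T = [9660 × 0.45 / 5.67×10⁻⁸]^(1/4) = (7.67×10¹⁰)^(1/4) = 526 K.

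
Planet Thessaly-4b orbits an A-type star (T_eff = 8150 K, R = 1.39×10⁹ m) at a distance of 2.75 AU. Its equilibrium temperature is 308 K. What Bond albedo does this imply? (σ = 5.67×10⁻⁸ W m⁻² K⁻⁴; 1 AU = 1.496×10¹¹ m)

A ≈ 0.29

d = 2.75 AU = 4.11×10¹¹ m.
L = 4πR_⋆²σT_⋆⁴ = 4π(1.39×10⁹)² × 5.67×10⁻⁸ × (8150)⁴ = 6.07×10²⁷ W.
S = L/(4πd²) = 2860 W m⁻².
From T_eq⁴ = S(1−A)/(4σ): 1−A = 4σT_eq⁴/S.
1−A = 4 × 5.67×10⁻⁸ × (308)⁴ / 2860 = 0.715.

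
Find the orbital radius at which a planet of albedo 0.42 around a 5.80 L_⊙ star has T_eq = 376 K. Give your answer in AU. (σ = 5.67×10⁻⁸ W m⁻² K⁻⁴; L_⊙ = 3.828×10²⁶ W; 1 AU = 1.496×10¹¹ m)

L = 5.80 × 3.828×10²⁶ = 2.22×10²⁷ W.
From T_eq⁴ = L(1−A)/(16πσd²): d = √[L(1−A)/(16πσT_eq⁴)].
d = √[2.22×10²⁷ × 0.58 / (16π × 5.67×10⁻⁸ × (376)⁴)] = 1.50×10¹¹ m = 1.01 AU.

d ≈ 1.01 AU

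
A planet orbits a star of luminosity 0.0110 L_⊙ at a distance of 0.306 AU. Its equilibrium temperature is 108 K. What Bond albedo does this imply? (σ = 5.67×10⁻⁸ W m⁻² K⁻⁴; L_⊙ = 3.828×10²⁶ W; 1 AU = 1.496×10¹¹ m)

A ≈ 0.81

d = 0.306 AU = 4.58×10¹⁰ m.
L = 0.0110 × 3.828×10²⁶ = 4.21×10²⁴ W.
Flux: S = L/(4πd²) = 4.21×10²⁴/(4π×(4.58×10¹⁰)²) = 160 W m⁻².
From T_eq⁴ = S(1−A)/(4σ): 1−A = 4σT_eq⁴/S.
1−A = 4 × 5.67×10⁻⁸ × (108)⁴ / 160 = 0.193.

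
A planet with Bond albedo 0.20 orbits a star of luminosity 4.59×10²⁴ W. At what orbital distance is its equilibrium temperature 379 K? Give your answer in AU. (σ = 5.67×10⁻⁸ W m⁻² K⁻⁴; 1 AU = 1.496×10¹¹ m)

From T_eq⁴ = L(1−A)/(16πσd²): d = √[L(1−A)/(16πσT_eq⁴)].
d = √[4.59×10²⁴ × 0.80 / (16π × 5.67×10⁻⁸ × (379)⁴)] = 7.90×10⁹ m = 0.0528 AU.

d ≈ 0.0528 AU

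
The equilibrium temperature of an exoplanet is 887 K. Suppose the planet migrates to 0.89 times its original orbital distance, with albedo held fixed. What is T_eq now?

T_eq ∝ L^(1/4) · d^(−1/2).
T′ = 887 / 0.89^(1/2) = 940 K.

T_eq ≈ 940 K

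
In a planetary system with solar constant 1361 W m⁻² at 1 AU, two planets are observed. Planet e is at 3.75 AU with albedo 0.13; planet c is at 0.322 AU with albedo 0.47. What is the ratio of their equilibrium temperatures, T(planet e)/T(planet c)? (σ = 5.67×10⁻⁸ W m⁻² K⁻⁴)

T₁/T₂ ≈ 0.332

T_eq = [S₀(1−A)/(4σd²)]^(1/4), so T ∝ (1−A)^(1/4) / √d.
T₁ = [1361×0.87/(4×5.67×10⁻⁸×3.75²)]^(1/4) = 138.81 K.
T₂ = [1361×0.53/(4×5.67×10⁻⁸×0.322²)]^(1/4) = 418.50 K.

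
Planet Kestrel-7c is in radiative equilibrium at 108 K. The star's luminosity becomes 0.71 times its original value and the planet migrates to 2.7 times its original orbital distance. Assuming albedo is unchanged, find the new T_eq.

T_eq ≈ 60.3 K

T_eq ∝ L^(1/4) · d^(−1/2).
T′ = 108 × 0.71^(1/4) / 2.7^(1/2) = 60.3 K.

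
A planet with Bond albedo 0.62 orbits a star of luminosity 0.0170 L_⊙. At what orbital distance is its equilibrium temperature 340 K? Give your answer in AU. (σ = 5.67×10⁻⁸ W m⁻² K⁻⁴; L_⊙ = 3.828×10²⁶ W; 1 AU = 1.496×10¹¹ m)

d ≈ 0.0539 AU

L = 0.0170 × 3.828×10²⁶ = 6.51×10²⁴ W.
From T_eq⁴ = L(1−A)/(16πσd²): d = √[L(1−A)/(16πσT_eq⁴)].
d = √[6.51×10²⁴ × 0.38 / (16π × 5.67×10⁻⁸ × (340)⁴)] = 8.06×10⁹ m = 0.0539 AU.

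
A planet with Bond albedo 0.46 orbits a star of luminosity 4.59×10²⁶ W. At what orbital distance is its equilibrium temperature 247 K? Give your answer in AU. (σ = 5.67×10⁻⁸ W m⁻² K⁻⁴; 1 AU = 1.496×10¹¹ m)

d ≈ 1.02 AU

From T_eq⁴ = L(1−A)/(16πσd²): d = √[L(1−A)/(16πσT_eq⁴)].
d = √[4.59×10²⁶ × 0.54 / (16π × 5.67×10⁻⁸ × (247)⁴)] = 1.53×10¹¹ m = 1.02 AU.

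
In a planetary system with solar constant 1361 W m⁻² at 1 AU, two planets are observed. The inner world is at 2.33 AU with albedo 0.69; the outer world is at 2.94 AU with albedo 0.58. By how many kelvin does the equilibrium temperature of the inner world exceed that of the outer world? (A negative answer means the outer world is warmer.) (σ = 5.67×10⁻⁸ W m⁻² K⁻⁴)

T_eq = [S₀(1−A)/(4σd²)]^(1/4), so T ∝ (1−A)^(1/4) / √d.
T₁ = [1361×0.31/(4×5.67×10⁻⁸×2.33²)]^(1/4) = 136.06 K.
T₂ = [1361×0.42/(4×5.67×10⁻⁸×2.94²)]^(1/4) = 130.67 K.

ΔT ≈ 5.4 K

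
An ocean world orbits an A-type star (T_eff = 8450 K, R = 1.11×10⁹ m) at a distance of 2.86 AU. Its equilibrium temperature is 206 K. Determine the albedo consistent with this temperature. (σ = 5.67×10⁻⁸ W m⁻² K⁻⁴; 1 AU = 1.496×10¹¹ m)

d = 2.86 AU = 4.28×10¹¹ m.
L = 4πR_⋆²σT_⋆⁴ = 4π(1.11×10⁹)² × 5.67×10⁻⁸ × (8450)⁴ = 4.48×10²⁷ W.
S = L/(4πd²) = 1950 W m⁻².
From T_eq⁴ = S(1−A)/(4σ): 1−A = 4σT_eq⁴/S.
1−A = 4 × 5.67×10⁻⁸ × (206)⁴ / 1950 = 0.210.

A ≈ 0.79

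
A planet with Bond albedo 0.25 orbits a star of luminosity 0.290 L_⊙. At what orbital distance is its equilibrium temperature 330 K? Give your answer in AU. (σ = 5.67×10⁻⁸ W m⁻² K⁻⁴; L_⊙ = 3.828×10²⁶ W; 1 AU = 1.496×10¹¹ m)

d ≈ 0.332 AU

L = 0.290 × 3.828×10²⁶ = 1.11×10²⁶ W.
From T_eq⁴ = L(1−A)/(16πσd²): d = √[L(1−A)/(16πσT_eq⁴)].
d = √[1.11×10²⁶ × 0.75 / (16π × 5.67×10⁻⁸ × (330)⁴)] = 4.96×10¹⁰ m = 0.332 AU.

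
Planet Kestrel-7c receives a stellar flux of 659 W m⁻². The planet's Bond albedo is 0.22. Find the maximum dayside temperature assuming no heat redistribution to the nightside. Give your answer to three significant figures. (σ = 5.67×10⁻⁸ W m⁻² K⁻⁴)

With no redistribution each surface element balances locally: S(1−A) = σT⁴.
T = [659 × 0.78 / 5.67×10⁻⁸]^(1/4) = (9.07×10⁹)^(1/4) = 309 K.

T_ss ≈ 309 K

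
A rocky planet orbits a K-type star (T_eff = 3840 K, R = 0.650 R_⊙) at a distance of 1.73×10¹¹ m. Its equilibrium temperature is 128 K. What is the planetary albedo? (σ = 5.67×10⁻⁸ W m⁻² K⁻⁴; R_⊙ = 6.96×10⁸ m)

A ≈ 0.28

R_⋆ = 0.650 × 6.96×10⁸ = 4.52×10⁸ m.
L = 4πR_⋆²σT_⋆⁴ = 4π(4.52×10⁸)² × 5.67×10⁻⁸ × (3840)⁴ = 3.17×10²⁵ W.
S = L/(4πd²) = 84.3 W m⁻².
From T_eq⁴ = S(1−A)/(4σ): 1−A = 4σT_eq⁴/S.
1−A = 4 × 5.67×10⁻⁸ × (128)⁴ / 84.3 = 0.722.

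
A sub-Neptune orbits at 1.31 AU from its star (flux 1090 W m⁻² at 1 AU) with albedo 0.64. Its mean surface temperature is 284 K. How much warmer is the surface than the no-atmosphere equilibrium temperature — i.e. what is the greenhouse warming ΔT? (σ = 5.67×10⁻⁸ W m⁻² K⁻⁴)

S = 1090/1.31² = 635.2 W m⁻².
T_eq = [S(1−A)/(4σ)]^(1/4) = [635.2×0.36/(4×5.67×10⁻⁸)]^(1/4) = 178.2 K.
ΔT = T_surf − T_eq = 284 − 178.2.

ΔT ≈ 105.8 K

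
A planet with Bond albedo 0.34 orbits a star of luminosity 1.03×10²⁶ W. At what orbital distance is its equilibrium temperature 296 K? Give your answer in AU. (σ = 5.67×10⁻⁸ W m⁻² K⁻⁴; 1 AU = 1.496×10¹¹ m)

From T_eq⁴ = L(1−A)/(16πσd²): d = √[L(1−A)/(16πσT_eq⁴)].
d = √[1.03×10²⁶ × 0.66 / (16π × 5.67×10⁻⁸ × (296)⁴)] = 5.57×10¹⁰ m = 0.373 AU.

d ≈ 0.373 AU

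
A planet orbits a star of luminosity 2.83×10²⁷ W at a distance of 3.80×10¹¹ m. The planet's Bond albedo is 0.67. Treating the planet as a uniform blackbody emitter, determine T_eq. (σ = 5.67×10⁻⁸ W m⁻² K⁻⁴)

Flux: S = L/(4πd²) = 2.83×10²⁷/(4π×(3.80×10¹¹)²) = 1560 W m⁻².
Energy balance: absorbed = emitted ⇒ πR²·S(1−A) = 4πR²·σT_eq⁴, so T_eq⁴ = S(1−A)/(4σ).
T_eq = [1560 × 0.33 / (4 × 5.67×10⁻⁸)]^(1/4) = (2.27×10⁹)^(1/4) = 218 K.

T_eq ≈ 218 K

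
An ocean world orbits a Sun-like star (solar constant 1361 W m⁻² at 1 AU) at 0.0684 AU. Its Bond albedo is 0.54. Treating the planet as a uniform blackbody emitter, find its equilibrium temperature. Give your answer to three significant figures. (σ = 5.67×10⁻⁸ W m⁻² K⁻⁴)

T_eq ≈ 876 K

Flux at 0.0684 AU: S = 1361/0.0684² = 2.91×10⁵ W m⁻².
Energy balance: absorbed = emitted ⇒ πR²·S(1−A) = 4πR²·σT_eq⁴, so T_eq⁴ = S(1−A)/(4σ).
T_eq = [2.91×10⁵ × 0.46 / (4 × 5.67×10⁻⁸)]^(1/4) = (5.90×10¹¹)^(1/4) = 876 K.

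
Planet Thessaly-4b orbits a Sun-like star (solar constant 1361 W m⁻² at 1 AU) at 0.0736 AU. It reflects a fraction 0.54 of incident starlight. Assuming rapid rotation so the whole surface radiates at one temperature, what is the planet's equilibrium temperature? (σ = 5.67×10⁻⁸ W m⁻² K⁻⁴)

T_eq ≈ 845 K

Flux at 0.0736 AU: S = 1361/0.0736² = 2.51×10⁵ W m⁻².
Energy balance: absorbed = emitted ⇒ πR²·S(1−A) = 4πR²·σT_eq⁴, so T_eq⁴ = S(1−A)/(4σ).
T_eq = [2.51×10⁵ × 0.46 / (4 × 5.67×10⁻⁸)]^(1/4) = (5.10×10¹¹)^(1/4) = 845 K.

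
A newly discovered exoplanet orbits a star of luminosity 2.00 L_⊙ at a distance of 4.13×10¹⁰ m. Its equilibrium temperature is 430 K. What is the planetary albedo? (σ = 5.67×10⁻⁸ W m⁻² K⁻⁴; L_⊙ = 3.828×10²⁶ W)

L = 2.00 × 3.828×10²⁶ = 7.66×10²⁶ W.
Flux: S = L/(4πd²) = 7.66×10²⁶/(4π×(4.13×10¹⁰)²) = 3.57×10⁴ W m⁻².
From T_eq⁴ = S(1−A)/(4σ): 1−A = 4σT_eq⁴/S.
1−A = 4 × 5.67×10⁻⁸ × (430)⁴ / 3.57×10⁴ = 0.217.

A ≈ 0.78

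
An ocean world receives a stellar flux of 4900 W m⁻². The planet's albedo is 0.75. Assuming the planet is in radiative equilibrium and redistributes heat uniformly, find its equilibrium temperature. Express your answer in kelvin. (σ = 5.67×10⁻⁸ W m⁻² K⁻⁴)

Energy balance: absorbed = emitted ⇒ πR²·S(1−A) = 4πR²·σT_eq⁴, so T_eq⁴ = S(1−A)/(4σ).
T_eq = [4900 × 0.25 / (4 × 5.67×10⁻⁸)]^(1/4) = (5.40×10⁹)^(1/4) = 271 K.

T_eq ≈ 271 K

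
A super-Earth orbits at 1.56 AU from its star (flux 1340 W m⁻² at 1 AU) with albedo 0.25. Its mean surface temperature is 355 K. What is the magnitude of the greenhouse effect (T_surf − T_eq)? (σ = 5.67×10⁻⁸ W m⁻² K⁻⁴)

S = 1340/1.56² = 550.6 W m⁻².
T_eq = [S(1−A)/(4σ)]^(1/4) = [550.6×0.75/(4×5.67×10⁻⁸)]^(1/4) = 206.6 K.
ΔT = T_surf − T_eq = 355 − 206.6.

ΔT ≈ 148.4 K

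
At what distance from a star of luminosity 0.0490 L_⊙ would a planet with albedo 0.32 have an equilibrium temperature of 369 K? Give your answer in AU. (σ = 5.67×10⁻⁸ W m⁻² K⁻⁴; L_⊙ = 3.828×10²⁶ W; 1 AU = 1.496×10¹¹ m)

L = 0.0490 × 3.828×10²⁶ = 1.88×10²⁵ W.
From T_eq⁴ = L(1−A)/(16πσd²): d = √[L(1−A)/(16πσT_eq⁴)].
d = √[1.88×10²⁵ × 0.68 / (16π × 5.67×10⁻⁸ × (369)⁴)] = 1.55×10¹⁰ m = 0.104 AU.

d ≈ 0.104 AU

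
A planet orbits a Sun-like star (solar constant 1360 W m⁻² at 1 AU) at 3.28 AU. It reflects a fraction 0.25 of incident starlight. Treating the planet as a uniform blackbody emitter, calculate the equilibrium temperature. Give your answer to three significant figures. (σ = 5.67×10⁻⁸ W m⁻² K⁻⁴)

Flux at 3.28 AU: S = 1360/3.28² = 126 W m⁻².
Energy balance: absorbed = emitted ⇒ πR²·S(1−A) = 4πR²·σT_eq⁴, so T_eq⁴ = S(1−A)/(4σ).
T_eq = [126 × 0.75 / (4 × 5.67×10⁻⁸)]^(1/4) = (4.18×10⁸)^(1/4) = 143 K.

T_eq ≈ 143 K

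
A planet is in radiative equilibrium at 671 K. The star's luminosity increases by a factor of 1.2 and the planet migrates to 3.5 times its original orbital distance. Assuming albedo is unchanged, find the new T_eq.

T_eq ≈ 375 K

T_eq ∝ L^(1/4) · d^(−1/2).
T′ = 671 × 1.2^(1/4) / 3.5^(1/2) = 375 K.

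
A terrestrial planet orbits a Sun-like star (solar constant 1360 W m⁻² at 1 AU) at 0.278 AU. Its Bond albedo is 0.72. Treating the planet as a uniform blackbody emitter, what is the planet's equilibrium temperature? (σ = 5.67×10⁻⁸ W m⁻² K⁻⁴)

Flux at 0.278 AU: S = 1360/0.278² = 1.76×10⁴ W m⁻².
Energy balance: absorbed = emitted ⇒ πR²·S(1−A) = 4πR²·σT_eq⁴, so T_eq⁴ = S(1−A)/(4σ).
T_eq = [1.76×10⁴ × 0.28 / (4 × 5.67×10⁻⁸)]^(1/4) = (2.17×10¹⁰)^(1/4) = 384 K.

T_eq ≈ 384 K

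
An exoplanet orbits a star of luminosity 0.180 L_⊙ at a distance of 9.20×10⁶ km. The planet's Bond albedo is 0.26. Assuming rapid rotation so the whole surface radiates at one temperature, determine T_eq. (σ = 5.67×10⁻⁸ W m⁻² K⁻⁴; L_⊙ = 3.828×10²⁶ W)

T_eq ≈ 678 K

d = 9.20×10⁶ km = 9.20×10⁹ m.
L = 0.180 × 3.828×10²⁶ = 6.89×10²⁵ W.
Flux: S = L/(4πd²) = 6.89×10²⁵/(4π×(9.20×10⁹)²) = 6.48×10⁴ W m⁻².
Energy balance: absorbed = emitted ⇒ πR²·S(1−A) = 4πR²·σT_eq⁴, so T_eq⁴ = S(1−A)/(4σ).
T_eq = [6.48×10⁴ × 0.74 / (4 × 5.67×10⁻⁸)]^(1/4) = (2.11×10¹¹)^(1/4) = 678 K.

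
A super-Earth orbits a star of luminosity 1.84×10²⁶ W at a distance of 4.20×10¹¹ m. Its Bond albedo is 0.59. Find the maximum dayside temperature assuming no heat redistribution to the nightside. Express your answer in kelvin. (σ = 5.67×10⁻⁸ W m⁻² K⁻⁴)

Flux: S = L/(4πd²) = 1.84×10²⁶/(4π×(4.20×10¹¹)²) = 83.0 W m⁻².
With no redistribution each surface element balances locally: S(1−A) = σT⁴.
T = [83.0 × 0.41 / 5.67×10⁻⁸]^(1/4) = (6.00×10⁸)^(1/4) = 157 K.

T_ss ≈ 157 K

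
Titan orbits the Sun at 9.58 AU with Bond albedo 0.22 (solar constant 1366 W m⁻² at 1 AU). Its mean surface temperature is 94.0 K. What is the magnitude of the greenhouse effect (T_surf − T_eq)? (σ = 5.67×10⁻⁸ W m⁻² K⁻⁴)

ΔT ≈ 9.4 K

S = 1366/9.58² = 14.88 W m⁻².
T_eq = [S(1−A)/(4σ)]^(1/4) = [14.88×0.78/(4×5.67×10⁻⁸)]^(1/4) = 84.6 K.
ΔT = T_surf − T_eq = 94 − 84.6.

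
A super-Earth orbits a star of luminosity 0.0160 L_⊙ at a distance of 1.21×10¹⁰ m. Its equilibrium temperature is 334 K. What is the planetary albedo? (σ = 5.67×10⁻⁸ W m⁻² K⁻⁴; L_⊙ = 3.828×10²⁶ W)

A ≈ 0.15

L = 0.0160 × 3.828×10²⁶ = 6.12×10²⁴ W.
Flux: S = L/(4πd²) = 6.12×10²⁴/(4π×(1.21×10¹⁰)²) = 3330 W m⁻².
From T_eq⁴ = S(1−A)/(4σ): 1−A = 4σT_eq⁴/S.
1−A = 4 × 5.67×10⁻⁸ × (334)⁴ / 3330 = 0.848.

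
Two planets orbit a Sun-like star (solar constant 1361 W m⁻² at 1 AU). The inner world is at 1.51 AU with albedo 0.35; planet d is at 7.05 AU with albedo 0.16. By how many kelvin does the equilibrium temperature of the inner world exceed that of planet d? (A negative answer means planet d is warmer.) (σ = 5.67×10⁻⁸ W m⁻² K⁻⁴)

ΔT ≈ 103.0 K

T_eq = [S₀(1−A)/(4σd²)]^(1/4), so T ∝ (1−A)^(1/4) / √d.
T₁ = [1361×0.65/(4×5.67×10⁻⁸×1.51²)]^(1/4) = 203.37 K.
T₂ = [1361×0.84/(4×5.67×10⁻⁸×7.05²)]^(1/4) = 100.35 K.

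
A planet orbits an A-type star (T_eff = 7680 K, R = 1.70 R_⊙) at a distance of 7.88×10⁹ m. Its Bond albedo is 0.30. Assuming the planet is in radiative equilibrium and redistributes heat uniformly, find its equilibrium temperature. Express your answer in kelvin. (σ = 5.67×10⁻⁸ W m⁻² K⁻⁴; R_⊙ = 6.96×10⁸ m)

R_⋆ = 1.70 × 6.96×10⁸ = 1.18×10⁹ m.
L = 4πR_⋆²σT_⋆⁴ = 4π(1.18×10⁹)² × 5.67×10⁻⁸ × (7680)⁴ = 3.47×10²⁷ W.
S = L/(4πd²) = 4.45×10⁶ W m⁻².
Energy balance: absorbed = emitted ⇒ πR²·S(1−A) = 4πR²·σT_eq⁴, so T_eq⁴ = S(1−A)/(4σ).
T_eq = [4.45×10⁶ × 0.70 / (4 × 5.67×10⁻⁸)]^(1/4) = (1.37×10¹³)^(1/4) = 1920 K.

T_eq ≈ 1920 K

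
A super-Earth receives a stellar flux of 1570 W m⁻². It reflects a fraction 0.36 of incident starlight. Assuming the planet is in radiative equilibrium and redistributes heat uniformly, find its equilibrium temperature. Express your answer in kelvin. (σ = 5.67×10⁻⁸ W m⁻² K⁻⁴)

Energy balance: absorbed = emitted ⇒ πR²·S(1−A) = 4πR²·σT_eq⁴, so T_eq⁴ = S(1−A)/(4σ).
T_eq = [1570 × 0.64 / (4 × 5.67×10⁻⁸)]^(1/4) = (4.43×10⁹)^(1/4) = 258 K.

T_eq ≈ 258 K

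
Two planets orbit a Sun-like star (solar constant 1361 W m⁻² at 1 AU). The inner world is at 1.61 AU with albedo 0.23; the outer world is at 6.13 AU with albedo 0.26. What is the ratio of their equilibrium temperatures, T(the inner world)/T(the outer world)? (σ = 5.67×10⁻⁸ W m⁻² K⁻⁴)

T₁/T₂ ≈ 1.971

T_eq = [S₀(1−A)/(4σd²)]^(1/4), so T ∝ (1−A)^(1/4) / √d.
T₁ = [1361×0.77/(4×5.67×10⁻⁸×1.61²)]^(1/4) = 205.48 K.
T₂ = [1361×0.74/(4×5.67×10⁻⁸×6.13²)]^(1/4) = 104.26 K.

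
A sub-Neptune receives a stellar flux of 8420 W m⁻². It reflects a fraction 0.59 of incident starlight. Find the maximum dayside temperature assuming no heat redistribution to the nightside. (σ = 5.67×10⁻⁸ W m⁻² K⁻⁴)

With no redistribution each surface element balances locally: S(1−A) = σT⁴.
T = [8420 × 0.41 / 5.67×10⁻⁸]^(1/4) = (6.09×10¹⁰)^(1/4) = 497 K.

T_ss ≈ 497 K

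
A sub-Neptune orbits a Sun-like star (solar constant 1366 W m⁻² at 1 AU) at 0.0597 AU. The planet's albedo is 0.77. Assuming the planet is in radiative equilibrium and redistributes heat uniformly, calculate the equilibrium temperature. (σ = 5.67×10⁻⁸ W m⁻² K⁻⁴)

T_eq ≈ 790 K

Flux at 0.0597 AU: S = 1366/0.0597² = 3.83×10⁵ W m⁻².
Energy balance: absorbed = emitted ⇒ πR²·S(1−A) = 4πR²·σT_eq⁴, so T_eq⁴ = S(1−A)/(4σ).
T_eq = [3.83×10⁵ × 0.23 / (4 × 5.67×10⁻⁸)]^(1/4) = (3.89×10¹¹)^(1/4) = 790 K.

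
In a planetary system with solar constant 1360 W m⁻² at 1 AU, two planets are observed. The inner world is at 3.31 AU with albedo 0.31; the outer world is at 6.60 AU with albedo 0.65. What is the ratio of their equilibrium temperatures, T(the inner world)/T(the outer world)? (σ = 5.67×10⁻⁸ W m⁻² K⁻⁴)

T_eq = [S₀(1−A)/(4σd²)]^(1/4), so T ∝ (1−A)^(1/4) / √d.
T₁ = [1360×0.69/(4×5.67×10⁻⁸×3.31²)]^(1/4) = 139.40 K.
T₂ = [1360×0.35/(4×5.67×10⁻⁸×6.60²)]^(1/4) = 83.31 K.

T₁/T₂ ≈ 1.673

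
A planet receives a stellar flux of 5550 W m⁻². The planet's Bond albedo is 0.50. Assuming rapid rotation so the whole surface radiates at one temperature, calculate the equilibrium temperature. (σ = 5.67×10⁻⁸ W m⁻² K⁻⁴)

Energy balance: absorbed = emitted ⇒ πR²·S(1−A) = 4πR²·σT_eq⁴, so T_eq⁴ = S(1−A)/(4σ).
T_eq = [5550 × 0.50 / (4 × 5.67×10⁻⁸)]^(1/4) = (1.22×10¹⁰)^(1/4) = 333 K.

T_eq ≈ 333 K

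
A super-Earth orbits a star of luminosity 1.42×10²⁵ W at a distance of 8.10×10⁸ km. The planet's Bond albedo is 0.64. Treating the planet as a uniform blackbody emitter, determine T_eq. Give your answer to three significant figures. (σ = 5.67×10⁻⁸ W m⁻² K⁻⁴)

T_eq ≈ 40.7 K

d = 8.10×10⁸ km = 8.10×10¹¹ m.
Flux: S = L/(4πd²) = 1.42×10²⁵/(4π×(8.10×10¹¹)²) = 1.72 W m⁻².
Energy balance: absorbed = emitted ⇒ πR²·S(1−A) = 4πR²·σT_eq⁴, so T_eq⁴ = S(1−A)/(4σ).
T_eq = [1.72 × 0.36 / (4 × 5.67×10⁻⁸)]^(1/4) = (2.73×10⁶)^(1/4) = 40.7 K.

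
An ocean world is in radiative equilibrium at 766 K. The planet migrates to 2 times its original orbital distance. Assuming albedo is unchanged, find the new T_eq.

T_eq ∝ L^(1/4) · d^(−1/2).
T′ = 766 / 2^(1/2) = 542 K.

T_eq ≈ 542 K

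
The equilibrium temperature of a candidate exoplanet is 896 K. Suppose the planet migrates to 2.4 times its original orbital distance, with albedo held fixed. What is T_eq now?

T_eq ≈ 578 K

T_eq ∝ L^(1/4) · d^(−1/2).
T′ = 896 / 2.4^(1/2) = 578 K.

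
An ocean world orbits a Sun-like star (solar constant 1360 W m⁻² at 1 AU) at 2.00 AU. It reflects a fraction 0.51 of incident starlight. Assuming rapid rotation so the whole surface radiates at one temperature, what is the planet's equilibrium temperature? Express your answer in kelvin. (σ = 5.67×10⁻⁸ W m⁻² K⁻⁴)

T_eq ≈ 165 K

Flux at 2.00 AU: S = 1360/2.00² = 340 W m⁻².
Energy balance: absorbed = emitted ⇒ πR²·S(1−A) = 4πR²·σT_eq⁴, so T_eq⁴ = S(1−A)/(4σ).
T_eq = [340 × 0.49 / (4 × 5.67×10⁻⁸)]^(1/4) = (7.35×10⁸)^(1/4) = 165 K.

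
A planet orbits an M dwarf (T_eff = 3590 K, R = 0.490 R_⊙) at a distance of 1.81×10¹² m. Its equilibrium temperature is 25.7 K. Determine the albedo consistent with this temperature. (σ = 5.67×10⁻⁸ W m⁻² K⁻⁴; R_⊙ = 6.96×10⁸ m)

R_⋆ = 0.490 × 6.96×10⁸ = 3.41×10⁸ m.
L = 4πR_⋆²σT_⋆⁴ = 4π(3.41×10⁸)² × 5.67×10⁻⁸ × (3590)⁴ = 1.38×10²⁵ W.
S = L/(4πd²) = 0.334 W m⁻².
From T_eq⁴ = S(1−A)/(4σ): 1−A = 4σT_eq⁴/S.
1−A = 4 × 5.67×10⁻⁸ × (25.7)⁴ / 0.334 = 0.296.

A ≈ 0.70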